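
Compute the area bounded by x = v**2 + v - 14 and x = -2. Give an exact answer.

343/6

Both boundary curves give x as a function of v, so integrate with respect to v. Setting them equal: v**2 + v - 12 = 0, i.e. (v - 3)*(v + 4) = 0, so they meet at v = -4, 3.
For v in [-4, 3], x = v**2 + v - 14 is on the left; area = ∫[-4,3] (-(v**2 + v - 12)) dv = 343/6.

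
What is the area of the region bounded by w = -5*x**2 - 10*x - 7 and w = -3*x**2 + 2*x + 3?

Set the curves equal: -5*x**2 - 10*x - 7 = -3*x**2 + 2*x + 3, so -2*x**2 - 12*x - 10 = 0, which factors as -2*(x + 1)*(x + 5) = 0. The curves meet at x = -5, -1.
On [-5, -1], w = -5*x**2 - 10*x - 7 is on top; that piece has area ∫[-5,-1] (-2*x**2 - 12*x - 10) dx = 64/3.

64/3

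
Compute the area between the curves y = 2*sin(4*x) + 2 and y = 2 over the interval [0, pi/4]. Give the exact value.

On [0, pi/4], (2*sin(4*x) + 2) - (2) = 2*sin(4*x) is ≥ 0 throughout, so the area is a single integral of |2*sin(4*x)|.
∫[0,pi/4] (2*sin(4*x)) dx = 1.

1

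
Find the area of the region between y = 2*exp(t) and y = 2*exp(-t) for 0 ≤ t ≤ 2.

On [0, 2], (2*exp(t)) - (2*exp(-t)) = 2*exp(t) - 2*exp(-t) is ≥ 0 throughout, so the area is a single integral of |2*exp(t) - 2*exp(-t)|.
∫[0,2] (2*exp(t) - 2*exp(-t)) dt = -4 + 2*exp(-2) + 2*exp(2).

-4 + 2*exp(-2) + 2*exp(2)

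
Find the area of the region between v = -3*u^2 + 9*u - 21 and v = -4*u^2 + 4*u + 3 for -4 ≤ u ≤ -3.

175/6

On [-4, -3], (-3*u^2 + 9*u - 21) - (-4*u^2 + 4*u + 3) = u^2 + 5*u - 24 is ≤ 0 throughout, so the area is a single integral of |u^2 + 5*u - 24|.
∫[-4,-3] (u^2 + 5*u - 24) du = -175/6; the area of that piece is 175/6.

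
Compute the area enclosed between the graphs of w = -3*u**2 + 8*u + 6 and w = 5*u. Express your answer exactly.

27/2

Set the curves equal: -3*u**2 + 8*u + 6 = 5*u, so -3*u**2 + 3*u + 6 = 0, which factors as -3*(u - 2)*(u + 1) = 0. The curves meet at u = -1, 2.
On [-1, 2], w = -3*u**2 + 8*u + 6 is on top; that piece has area ∫[-1,2] (-3*u**2 + 3*u + 6) du = 27/2.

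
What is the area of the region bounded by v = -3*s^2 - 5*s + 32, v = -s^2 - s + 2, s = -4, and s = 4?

172

The difference (-3*s^2 - 5*s + 32) - (-s^2 - s + 2) = -2*s^2 - 4*s + 30 changes sign at s = 3 inside [-4, 4], so split the integral there.
∫[-4,3] (-2*s^2 - 4*s + 30) ds = 490/3.
∫[3,4] (-2*s^2 - 4*s + 30) ds = -26/3; the area of that piece is 26/3.
Total area = 490/3 + 26/3 = 172.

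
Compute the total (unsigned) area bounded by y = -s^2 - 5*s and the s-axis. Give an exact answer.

The curve meets the s-axis where -s^2 - 5*s = 0, i.e. -s*(s + 5) = 0, at s = -5, 0.
On [-5, 0] the curve lies above the axis; ∫[-5,0] (-s^2 - 5*s) ds = 125/6, giving area 125/6.

125/6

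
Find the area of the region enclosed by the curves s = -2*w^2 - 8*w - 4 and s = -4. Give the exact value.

64/3

Both boundary curves give s as a function of w, so integrate with respect to w. Setting them equal: -2*w^2 - 8*w = 0, i.e. -2*w*(w + 4) = 0, so they meet at w = -4, 0.
For w in [-4, 0], s = -2*w^2 - 8*w - 4 is on the right; area = ∫[-4,0] (-2*w^2 - 8*w) dw = 64/3.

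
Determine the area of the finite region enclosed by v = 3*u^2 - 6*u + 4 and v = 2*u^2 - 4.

Set the curves equal: 3*u^2 - 6*u + 4 = 2*u^2 - 4, so u^2 - 6*u + 8 = 0, which factors as (u - 4)*(u - 2) = 0. The curves meet at u = 2, 4.
On [2, 4], v = 2*u^2 - 4 is on top; that piece has area ∫[2,4] (-(u^2 - 6*u + 8)) du = 4/3.

4/3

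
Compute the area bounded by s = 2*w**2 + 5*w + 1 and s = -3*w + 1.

Both boundary curves give s as a function of w, so integrate with respect to w. Setting them equal: 2*w**2 + 8*w = 0, i.e. 2*w*(w + 4) = 0, so they meet at w = -4, 0.
For w in [-4, 0], s = 2*w**2 + 5*w + 1 is on the left; area = ∫[-4,0] (-(2*w**2 + 8*w)) dw = 64/3.

64/3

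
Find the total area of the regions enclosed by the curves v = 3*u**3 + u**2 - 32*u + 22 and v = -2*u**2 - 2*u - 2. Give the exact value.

Set the curves equal: 3*u**3 + u**2 - 32*u + 22 = -2*u**2 - 2*u - 2, so 3*u**3 + 3*u**2 - 30*u + 24 = 0, which factors as 3*(u - 2)*(u - 1)*(u + 4) = 0. The curves meet at u = -4, 1, 2.
On [-4, 1], v = 3*u**3 + u**2 - 32*u + 22 is on top; that piece has area ∫[-4,1] (3*u**3 + 3*u**2 - 30*u + 24) du = 875/4.
On [1, 2], v = -2*u**2 - 2*u - 2 is on top; that piece has area ∫[1,2] (-(3*u**3 + 3*u**2 - 30*u + 24)) du = 11/4.
Total enclosed area = 875/4 + 11/4 = 443/2.

443/2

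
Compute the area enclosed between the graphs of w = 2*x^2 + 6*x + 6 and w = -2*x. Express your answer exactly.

Set the curves equal: 2*x^2 + 6*x + 6 = -2*x, so 2*x^2 + 8*x + 6 = 0, which factors as 2*(x + 1)*(x + 3) = 0. The curves meet at x = -3, -1.
On [-3, -1], w = -2*x is on top; that piece has area ∫[-3,-1] (-(2*x^2 + 8*x + 6)) dx = 8/3.

8/3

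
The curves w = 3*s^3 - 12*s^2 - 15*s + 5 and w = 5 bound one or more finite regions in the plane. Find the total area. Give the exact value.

443/2

Set the curves equal: 3*s^3 - 12*s^2 - 15*s + 5 = 5, so 3*s^3 - 12*s^2 - 15*s = 0, which factors as 3*s*(s - 5)*(s + 1) = 0. The curves meet at s = -1, 0, 5.
On [-1, 0], w = 3*s^3 - 12*s^2 - 15*s + 5 is on top; that piece has area ∫[-1,0] (3*s^3 - 12*s^2 - 15*s) ds = 11/4.
On [0, 5], w = 5 is on top; that piece has area ∫[0,5] (-(3*s^3 - 12*s^2 - 15*s)) ds = 875/4.
Total enclosed area = 11/4 + 875/4 = 443/2.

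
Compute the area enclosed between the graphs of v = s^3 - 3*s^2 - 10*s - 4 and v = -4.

407/4

Set the curves equal: s^3 - 3*s^2 - 10*s - 4 = -4, so s^3 - 3*s^2 - 10*s = 0, which factors as s*(s - 5)*(s + 2) = 0. The curves meet at s = -2, 0, 5.
On [-2, 0], v = s^3 - 3*s^2 - 10*s - 4 is on top; that piece has area ∫[-2,0] (s^3 - 3*s^2 - 10*s) ds = 8.
On [0, 5], v = -4 is on top; that piece has area ∫[0,5] (-(s^3 - 3*s^2 - 10*s)) ds = 375/4.
Total enclosed area = 8 + 375/4 = 407/4.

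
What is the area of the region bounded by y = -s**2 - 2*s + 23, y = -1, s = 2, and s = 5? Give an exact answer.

The difference (-s**2 - 2*s + 23) - (-1) = -s**2 - 2*s + 24 changes sign at s = 4 inside [2, 5], so split the integral there.
∫[2,4] (-s**2 - 2*s + 24) ds = 52/3.
∫[4,5] (-s**2 - 2*s + 24) ds = -16/3; the area of that piece is 16/3.
Total area = 52/3 + 16/3 = 68/3.

68/3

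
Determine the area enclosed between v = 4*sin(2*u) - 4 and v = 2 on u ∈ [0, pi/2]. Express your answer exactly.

On [0, pi/2], (4*sin(2*u) - 4) - (2) = 4*sin(2*u) - 6 is ≤ 0 throughout, so the area is a single integral of |4*sin(2*u) - 6|.
∫[0,pi/2] (4*sin(2*u) - 6) du = 4 - 3*pi; the area of that piece is -4 + 3*pi.

-4 + 3*pi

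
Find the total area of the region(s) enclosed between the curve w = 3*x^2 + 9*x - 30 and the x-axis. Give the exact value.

343/2

The curve meets the x-axis where 3*x^2 + 9*x - 30 = 0, i.e. 3*(x - 2)*(x + 5) = 0, at x = -5, 2.
On [-5, 2] the curve lies below the axis; ∫[-5,2] (3*x^2 + 9*x - 30) dx = -343/2, giving area 343/2.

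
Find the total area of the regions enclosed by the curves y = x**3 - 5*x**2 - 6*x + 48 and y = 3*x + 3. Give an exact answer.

Set the curves equal: x**3 - 5*x**2 - 6*x + 48 = 3*x + 3, so x**3 - 5*x**2 - 9*x + 45 = 0, which factors as (x - 5)*(x - 3)*(x + 3) = 0. The curves meet at x = -3, 3, 5.
On [-3, 3], y = x**3 - 5*x**2 - 6*x + 48 is on top; that piece has area ∫[-3,3] (x**3 - 5*x**2 - 9*x + 45) dx = 180.
On [3, 5], y = 3*x + 3 is on top; that piece has area ∫[3,5] (-(x**3 - 5*x**2 - 9*x + 45)) dx = 28/3.
Total enclosed area = 180 + 28/3 = 568/3.

568/3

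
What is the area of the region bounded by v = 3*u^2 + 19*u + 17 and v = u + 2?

32

Set the curves equal: 3*u^2 + 19*u + 17 = u + 2, so 3*u^2 + 18*u + 15 = 0, which factors as 3*(u + 1)*(u + 5) = 0. The curves meet at u = -5, -1.
On [-5, -1], v = u + 2 is on top; that piece has area ∫[-5,-1] (-(3*u^2 + 18*u + 15)) du = 32.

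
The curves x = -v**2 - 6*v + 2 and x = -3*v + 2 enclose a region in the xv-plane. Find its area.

9/2

Both boundary curves give x as a function of v, so integrate with respect to v. Setting them equal: -v**2 - 3*v = 0, i.e. -v*(v + 3) = 0, so they meet at v = -3, 0.
For v in [-3, 0], x = -v**2 - 6*v + 2 is on the right; area = ∫[-3,0] (-v**2 - 3*v) dv = 9/2.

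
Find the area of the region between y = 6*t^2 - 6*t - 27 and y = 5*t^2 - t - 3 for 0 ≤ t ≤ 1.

On [0, 1], (6*t^2 - 6*t - 27) - (5*t^2 - t - 3) = t^2 - 5*t - 24 is ≤ 0 throughout, so the area is a single integral of |t^2 - 5*t - 24|.
∫[0,1] (t^2 - 5*t - 24) dt = -157/6; the area of that piece is 157/6.

157/6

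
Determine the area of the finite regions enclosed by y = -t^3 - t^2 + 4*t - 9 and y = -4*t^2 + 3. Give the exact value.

Set the curves equal: -t^3 - t^2 + 4*t - 9 = -4*t^2 + 3, so -t^3 + 3*t^2 + 4*t - 12 = 0, which factors as -(t - 3)*(t - 2)*(t + 2) = 0. The curves meet at t = -2, 2, 3.
On [-2, 2], y = -4*t^2 + 3 is on top; that piece has area ∫[-2,2] (-(-t^3 + 3*t^2 + 4*t - 12)) dt = 32.
On [2, 3], y = -t^3 - t^2 + 4*t - 9 is on top; that piece has area ∫[2,3] (-t^3 + 3*t^2 + 4*t - 12) dt = 3/4.
Total enclosed area = 32 + 3/4 = 131/4.

131/4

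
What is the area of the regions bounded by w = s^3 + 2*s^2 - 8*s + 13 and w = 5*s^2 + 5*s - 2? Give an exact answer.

Set the curves equal: s^3 + 2*s^2 - 8*s + 13 = 5*s^2 + 5*s - 2, so s^3 - 3*s^2 - 13*s + 15 = 0, which factors as (s - 5)*(s - 1)*(s + 3) = 0. The curves meet at s = -3, 1, 5.
On [-3, 1], w = s^3 + 2*s^2 - 8*s + 13 is on top; that piece has area ∫[-3,1] (s^3 - 3*s^2 - 13*s + 15) ds = 64.
On [1, 5], w = 5*s^2 + 5*s - 2 is on top; that piece has area ∫[1,5] (-(s^3 - 3*s^2 - 13*s + 15)) ds = 64.
Total enclosed area = 64 + 64 = 128.

128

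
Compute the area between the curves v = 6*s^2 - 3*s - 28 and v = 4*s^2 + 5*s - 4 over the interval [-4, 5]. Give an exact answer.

The difference (6*s^2 - 3*s - 28) - (4*s^2 + 5*s - 4) = 2*s^2 - 8*s - 24 changes sign at s = -2 inside [-4, 5], so split the integral there.
∫[-4,-2] (2*s^2 - 8*s - 24) ds = 112/3.
∫[-2,5] (2*s^2 - 8*s - 24) ds = -490/3; the area of that piece is 490/3.
Total area = 112/3 + 490/3 = 602/3.

602/3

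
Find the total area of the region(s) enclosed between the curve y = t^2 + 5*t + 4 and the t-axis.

9/2

The curve meets the t-axis where t^2 + 5*t + 4 = 0, i.e. (t + 1)*(t + 4) = 0, at t = -4, -1.
On [-4, -1] the curve lies below the axis; ∫[-4,-1] (t^2 + 5*t + 4) dt = -9/2, giving area 9/2.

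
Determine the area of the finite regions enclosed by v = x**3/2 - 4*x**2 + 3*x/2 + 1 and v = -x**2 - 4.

81/4

Set the curves equal: x**3/2 - 4*x**2 + 3*x/2 + 1 = -x**2 - 4, so x**3/2 - 3*x**2 + 3*x/2 + 5 = 0, which factors as (x - 5)*(x - 2)*(x + 1)/2 = 0. The curves meet at x = -1, 2, 5.
On [-1, 2], v = x**3/2 - 4*x**2 + 3*x/2 + 1 is on top; that piece has area ∫[-1,2] (x**3/2 - 3*x**2 + 3*x/2 + 5) dx = 81/8.
On [2, 5], v = -x**2 - 4 is on top; that piece has area ∫[2,5] (-(x**3/2 - 3*x**2 + 3*x/2 + 5)) dx = 81/8.
Total enclosed area = 81/8 + 81/8 = 81/4.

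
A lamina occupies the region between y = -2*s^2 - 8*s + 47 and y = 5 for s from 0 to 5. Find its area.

352/3

The difference (-2*s^2 - 8*s + 47) - (5) = -2*s^2 - 8*s + 42 changes sign at s = 3 inside [0, 5], so split the integral there.
∫[0,3] (-2*s^2 - 8*s + 42) ds = 72.
∫[3,5] (-2*s^2 - 8*s + 42) ds = -136/3; the area of that piece is 136/3.
Total area = 72 + 136/3 = 352/3.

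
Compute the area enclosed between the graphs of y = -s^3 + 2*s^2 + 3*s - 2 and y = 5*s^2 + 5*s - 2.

1/2

Set the curves equal: -s^3 + 2*s^2 + 3*s - 2 = 5*s^2 + 5*s - 2, so -s^3 - 3*s^2 - 2*s = 0, which factors as -s*(s + 1)*(s + 2) = 0. The curves meet at s = -2, -1, 0.
On [-2, -1], y = 5*s^2 + 5*s - 2 is on top; that piece has area ∫[-2,-1] (-(-s^3 - 3*s^2 - 2*s)) ds = 1/4.
On [-1, 0], y = -s^3 + 2*s^2 + 3*s - 2 is on top; that piece has area ∫[-1,0] (-s^3 - 3*s^2 - 2*s) ds = 1/4.
Total enclosed area = 1/4 + 1/4 = 1/2.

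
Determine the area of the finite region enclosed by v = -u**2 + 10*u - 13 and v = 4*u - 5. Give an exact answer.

Set the curves equal: -u**2 + 10*u - 13 = 4*u - 5, so -u**2 + 6*u - 8 = 0, which factors as -(u - 4)*(u - 2) = 0. The curves meet at u = 2, 4.
On [2, 4], v = -u**2 + 10*u - 13 is on top; that piece has area ∫[2,4] (-u**2 + 6*u - 8) du = 4/3.

4/3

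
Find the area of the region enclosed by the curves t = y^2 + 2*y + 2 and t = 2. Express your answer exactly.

4/3

Both boundary curves give t as a function of y, so integrate with respect to y. Setting them equal: y^2 + 2*y = 0, i.e. y*(y + 2) = 0, so they meet at y = -2, 0.
For y in [-2, 0], t = y^2 + 2*y + 2 is on the left; area = ∫[-2,0] (-(y^2 + 2*y)) dy = 4/3.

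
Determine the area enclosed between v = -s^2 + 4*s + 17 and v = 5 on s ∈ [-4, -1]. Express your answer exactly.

67/3

The difference (-s^2 + 4*s + 17) - (5) = -s^2 + 4*s + 12 changes sign at s = -2 inside [-4, -1], so split the integral there.
∫[-4,-2] (-s^2 + 4*s + 12) ds = -56/3; the area of that piece is 56/3.
∫[-2,-1] (-s^2 + 4*s + 12) ds = 11/3.
Total area = 56/3 + 11/3 = 67/3.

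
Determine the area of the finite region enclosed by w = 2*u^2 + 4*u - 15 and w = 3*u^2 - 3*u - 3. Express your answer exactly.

Set the curves equal: 2*u^2 + 4*u - 15 = 3*u^2 - 3*u - 3, so -u^2 + 7*u - 12 = 0, which factors as -(u - 4)*(u - 3) = 0. The curves meet at u = 3, 4.
On [3, 4], w = 2*u^2 + 4*u - 15 is on top; that piece has area ∫[3,4] (-u^2 + 7*u - 12) du = 1/6.

1/6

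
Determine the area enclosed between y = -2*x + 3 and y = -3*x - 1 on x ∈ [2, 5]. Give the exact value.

On [2, 5], (-2*x + 3) - (-3*x - 1) = x + 4 is ≥ 0 throughout, so the area is a single integral of |x + 4|.
∫[2,5] (x + 4) dx = 45/2.

45/2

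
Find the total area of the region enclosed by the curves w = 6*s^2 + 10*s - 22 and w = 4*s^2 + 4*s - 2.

Set the curves equal: 6*s^2 + 10*s - 22 = 4*s^2 + 4*s - 2, so 2*s^2 + 6*s - 20 = 0, which factors as 2*(s - 2)*(s + 5) = 0. The curves meet at s = -5, 2.
On [-5, 2], w = 4*s^2 + 4*s - 2 is on top; that piece has area ∫[-5,2] (-(2*s^2 + 6*s - 20)) ds = 343/3.

343/3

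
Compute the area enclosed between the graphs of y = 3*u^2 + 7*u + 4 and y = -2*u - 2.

Set the curves equal: 3*u^2 + 7*u + 4 = -2*u - 2, so 3*u^2 + 9*u + 6 = 0, which factors as 3*(u + 1)*(u + 2) = 0. The curves meet at u = -2, -1.
On [-2, -1], y = -2*u - 2 is on top; that piece has area ∫[-2,-1] (-(3*u^2 + 9*u + 6)) du = 1/2.

1/2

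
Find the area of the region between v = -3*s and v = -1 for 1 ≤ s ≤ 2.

On [1, 2], (-3*s) - (-1) = -3*s + 1 is ≤ 0 throughout, so the area is a single integral of |-3*s + 1|.
∫[1,2] (-3*s + 1) ds = -7/2; the area of that piece is 7/2.

7/2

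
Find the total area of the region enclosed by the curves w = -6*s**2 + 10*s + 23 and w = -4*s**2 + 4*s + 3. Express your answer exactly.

343/3

Set the curves equal: -6*s**2 + 10*s + 23 = -4*s**2 + 4*s + 3, so -2*s**2 + 6*s + 20 = 0, which factors as -2*(s - 5)*(s + 2) = 0. The curves meet at s = -2, 5.
On [-2, 5], w = -6*s**2 + 10*s + 23 is on top; that piece has area ∫[-2,5] (-2*s**2 + 6*s + 20) ds = 343/3.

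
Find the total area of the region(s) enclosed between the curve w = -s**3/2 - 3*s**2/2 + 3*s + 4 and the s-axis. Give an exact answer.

The curve meets the s-axis where -s**3/2 - 3*s**2/2 + 3*s + 4 = 0, i.e. -(s - 2)*(s + 1)*(s + 4)/2 = 0, at s = -4, -1, 2.
On [-4, -1] the curve lies below the axis; ∫[-4,-1] (-s**3/2 - 3*s**2/2 + 3*s + 4) ds = -81/8, giving area 81/8.
On [-1, 2] the curve lies above the axis; ∫[-1,2] (-s**3/2 - 3*s**2/2 + 3*s + 4) ds = 81/8, giving area 81/8.
Total area = 81/8 + 81/8 = 81/4.

81/4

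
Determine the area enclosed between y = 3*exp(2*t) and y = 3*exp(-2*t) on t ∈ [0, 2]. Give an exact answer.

On [0, 2], (3*exp(2*t)) - (3*exp(-2*t)) = 3*exp(2*t) - 3*exp(-2*t) is ≥ 0 throughout, so the area is a single integral of |3*exp(2*t) - 3*exp(-2*t)|.
∫[0,2] (3*exp(2*t) - 3*exp(-2*t)) dt = -3 + 3*exp(-4)/2 + 3*exp(4)/2.

-3 + 3*exp(-4)/2 + 3*exp(4)/2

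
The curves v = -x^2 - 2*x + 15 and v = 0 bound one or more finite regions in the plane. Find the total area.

Set the curves equal: -x^2 - 2*x + 15 = 0, so -x^2 - 2*x + 15 = 0, which factors as -(x - 3)*(x + 5) = 0. The curves meet at x = -5, 3.
On [-5, 3], v = -x^2 - 2*x + 15 is on top; that piece has area ∫[-5,3] (-x^2 - 2*x + 15) dx = 256/3.

256/3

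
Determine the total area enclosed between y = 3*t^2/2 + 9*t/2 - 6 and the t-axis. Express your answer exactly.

125/4

The curve meets the t-axis where 3*t^2/2 + 9*t/2 - 6 = 0, i.e. 3*(t - 1)*(t + 4)/2 = 0, at t = -4, 1.
On [-4, 1] the curve lies below the axis; ∫[-4,1] (3*t^2/2 + 9*t/2 - 6) dt = -125/4, giving area 125/4.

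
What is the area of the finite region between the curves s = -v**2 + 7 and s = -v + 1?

Both boundary curves give s as a function of v, so integrate with respect to v. Setting them equal: -v**2 + v + 6 = 0, i.e. -(v - 3)*(v + 2) = 0, so they meet at v = -2, 3.
For v in [-2, 3], s = -v**2 + 7 is on the right; area = ∫[-2,3] (-v**2 + v + 6) dv = 125/6.

125/6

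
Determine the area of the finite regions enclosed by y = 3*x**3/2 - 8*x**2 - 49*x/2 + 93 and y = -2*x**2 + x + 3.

3901/8

Set the curves equal: 3*x**3/2 - 8*x**2 - 49*x/2 + 93 = -2*x**2 + x + 3, so 3*x**3/2 - 6*x**2 - 51*x/2 + 90 = 0, which factors as 3*(x - 5)*(x - 3)*(x + 4)/2 = 0. The curves meet at x = -4, 3, 5.
On [-4, 3], y = 3*x**3/2 - 8*x**2 - 49*x/2 + 93 is on top; that piece has area ∫[-4,3] (3*x**3/2 - 6*x**2 - 51*x/2 + 90) dx = 3773/8.
On [3, 5], y = -2*x**2 + x + 3 is on top; that piece has area ∫[3,5] (-(3*x**3/2 - 6*x**2 - 51*x/2 + 90)) dx = 16.
Total enclosed area = 3773/8 + 16 = 3901/8.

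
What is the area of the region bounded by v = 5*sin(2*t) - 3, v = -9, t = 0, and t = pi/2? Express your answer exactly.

On [0, pi/2], (5*sin(2*t) - 3) - (-9) = 5*sin(2*t) + 6 is ≥ 0 throughout, so the area is a single integral of |5*sin(2*t) + 6|.
∫[0,pi/2] (5*sin(2*t) + 6) dt = 5 + 3*pi.

5 + 3*pi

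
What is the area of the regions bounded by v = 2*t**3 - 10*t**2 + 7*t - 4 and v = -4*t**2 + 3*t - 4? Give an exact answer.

1

Set the curves equal: 2*t**3 - 10*t**2 + 7*t - 4 = -4*t**2 + 3*t - 4, so 2*t**3 - 6*t**2 + 4*t = 0, which factors as 2*t*(t - 2)*(t - 1) = 0. The curves meet at t = 0, 1, 2.
On [0, 1], v = 2*t**3 - 10*t**2 + 7*t - 4 is on top; that piece has area ∫[0,1] (2*t**3 - 6*t**2 + 4*t) dt = 1/2.
On [1, 2], v = -4*t**2 + 3*t - 4 is on top; that piece has area ∫[1,2] (-(2*t**3 - 6*t**2 + 4*t)) dt = 1/2.
Total enclosed area = 1/2 + 1/2 = 1.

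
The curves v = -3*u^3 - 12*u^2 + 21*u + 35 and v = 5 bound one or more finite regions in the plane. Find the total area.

937/4

Set the curves equal: -3*u^3 - 12*u^2 + 21*u + 35 = 5, so -3*u^3 - 12*u^2 + 21*u + 30 = 0, which factors as -3*(u - 2)*(u + 1)*(u + 5) = 0. The curves meet at u = -5, -1, 2.
On [-5, -1], v = 5 is on top; that piece has area ∫[-5,-1] (-(-3*u^3 - 12*u^2 + 21*u + 30)) du = 160.
On [-1, 2], v = -3*u^3 - 12*u^2 + 21*u + 35 is on top; that piece has area ∫[-1,2] (-3*u^3 - 12*u^2 + 21*u + 30) du = 297/4.
Total enclosed area = 160 + 297/4 = 937/4.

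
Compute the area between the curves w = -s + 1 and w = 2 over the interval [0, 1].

3/2

On [0, 1], (-s + 1) - (2) = -s - 1 is ≤ 0 throughout, so the area is a single integral of |-s - 1|.
∫[0,1] (-s - 1) ds = -3/2; the area of that piece is 3/2.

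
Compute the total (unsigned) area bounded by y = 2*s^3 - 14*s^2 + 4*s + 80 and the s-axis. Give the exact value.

1741/6

The curve meets the s-axis where 2*s^3 - 14*s^2 + 4*s + 80 = 0, i.e. 2*(s - 5)*(s - 4)*(s + 2) = 0, at s = -2, 4, 5.
On [-2, 4] the curve lies above the axis; ∫[-2,4] (2*s^3 - 14*s^2 + 4*s + 80) ds = 288, giving area 288.
On [4, 5] the curve lies below the axis; ∫[4,5] (2*s^3 - 14*s^2 + 4*s + 80) ds = -13/6, giving area 13/6.
Total area = 288 + 13/6 = 1741/6.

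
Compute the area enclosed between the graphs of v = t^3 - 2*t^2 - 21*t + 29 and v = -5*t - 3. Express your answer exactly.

Set the curves equal: t^3 - 2*t^2 - 21*t + 29 = -5*t - 3, so t^3 - 2*t^2 - 16*t + 32 = 0, which factors as (t - 4)*(t - 2)*(t + 4) = 0. The curves meet at t = -4, 2, 4.
On [-4, 2], v = t^3 - 2*t^2 - 21*t + 29 is on top; that piece has area ∫[-4,2] (t^3 - 2*t^2 - 16*t + 32) dt = 180.
On [2, 4], v = -5*t - 3 is on top; that piece has area ∫[2,4] (-(t^3 - 2*t^2 - 16*t + 32)) dt = 28/3.
Total enclosed area = 180 + 28/3 = 568/3.

568/3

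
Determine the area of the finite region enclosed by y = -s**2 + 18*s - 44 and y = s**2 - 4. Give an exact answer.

Set the curves equal: -s**2 + 18*s - 44 = s**2 - 4, so -2*s**2 + 18*s - 40 = 0, which factors as -2*(s - 5)*(s - 4) = 0. The curves meet at s = 4, 5.
On [4, 5], y = -s**2 + 18*s - 44 is on top; that piece has area ∫[4,5] (-2*s**2 + 18*s - 40) ds = 1/3.

1/3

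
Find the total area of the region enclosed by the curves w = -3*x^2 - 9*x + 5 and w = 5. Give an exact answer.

Set the curves equal: -3*x^2 - 9*x + 5 = 5, so -3*x^2 - 9*x = 0, which factors as -3*x*(x + 3) = 0. The curves meet at x = -3, 0.
On [-3, 0], w = -3*x^2 - 9*x + 5 is on top; that piece has area ∫[-3,0] (-3*x^2 - 9*x) dx = 27/2.

27/2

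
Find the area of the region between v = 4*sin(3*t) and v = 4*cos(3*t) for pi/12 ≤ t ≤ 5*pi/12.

8*sqrt(2)/3

On [pi/12, 5*pi/12], (4*sin(3*t)) - (4*cos(3*t)) = 4*sin(3*t) - 4*cos(3*t) is ≥ 0 throughout, so the area is a single integral of |4*sin(3*t) - 4*cos(3*t)|.
∫[pi/12,5*pi/12] (4*sin(3*t) - 4*cos(3*t)) dt = 8*sqrt(2)/3.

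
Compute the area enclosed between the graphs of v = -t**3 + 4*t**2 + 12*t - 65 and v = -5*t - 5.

3901/12

Set the curves equal: -t**3 + 4*t**2 + 12*t - 65 = -5*t - 5, so -t**3 + 4*t**2 + 17*t - 60 = 0, which factors as -(t - 5)*(t - 3)*(t + 4) = 0. The curves meet at t = -4, 3, 5.
On [-4, 3], v = -5*t - 5 is on top; that piece has area ∫[-4,3] (-(-t**3 + 4*t**2 + 17*t - 60)) dt = 3773/12.
On [3, 5], v = -t**3 + 4*t**2 + 12*t - 65 is on top; that piece has area ∫[3,5] (-t**3 + 4*t**2 + 17*t - 60) dt = 32/3.
Total enclosed area = 3773/12 + 32/3 = 3901/12.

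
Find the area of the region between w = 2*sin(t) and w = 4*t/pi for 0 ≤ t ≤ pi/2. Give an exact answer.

2 - pi/2

On [0, pi/2], (2*sin(t)) - (4*t/pi) = -4*t/pi + 2*sin(t) is ≥ 0 throughout, so the area is a single integral of |-4*t/pi + 2*sin(t)|.
∫[0,pi/2] (-4*t/pi + 2*sin(t)) dt = 2 - pi/2.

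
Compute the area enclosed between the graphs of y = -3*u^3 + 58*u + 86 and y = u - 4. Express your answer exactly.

1551/2

Set the curves equal: -3*u^3 + 58*u + 86 = u - 4, so -3*u^3 + 57*u + 90 = 0, which factors as -3*(u - 5)*(u + 2)*(u + 3) = 0. The curves meet at u = -3, -2, 5.
On [-3, -2], y = u - 4 is on top; that piece has area ∫[-3,-2] (-(-3*u^3 + 57*u + 90)) du = 15/4.
On [-2, 5], y = -3*u^3 + 58*u + 86 is on top; that piece has area ∫[-2,5] (-3*u^3 + 57*u + 90) du = 3087/4.
Total enclosed area = 15/4 + 3087/4 = 1551/2.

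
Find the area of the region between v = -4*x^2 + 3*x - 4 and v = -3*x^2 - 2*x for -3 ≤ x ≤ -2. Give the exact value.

137/6

On [-3, -2], (-4*x^2 + 3*x - 4) - (-3*x^2 - 2*x) = -x^2 + 5*x - 4 is ≤ 0 throughout, so the area is a single integral of |-x^2 + 5*x - 4|.
∫[-3,-2] (-x^2 + 5*x - 4) dx = -137/6; the area of that piece is 137/6.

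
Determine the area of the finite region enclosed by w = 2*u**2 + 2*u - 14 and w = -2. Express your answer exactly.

Set the curves equal: 2*u**2 + 2*u - 14 = -2, so 2*u**2 + 2*u - 12 = 0, which factors as 2*(u - 2)*(u + 3) = 0. The curves meet at u = -3, 2.
On [-3, 2], w = -2 is on top; that piece has area ∫[-3,2] (-(2*u**2 + 2*u - 12)) du = 125/3.

125/3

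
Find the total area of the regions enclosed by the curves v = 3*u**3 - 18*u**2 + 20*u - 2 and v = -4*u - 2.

24

Set the curves equal: 3*u**3 - 18*u**2 + 20*u - 2 = -4*u - 2, so 3*u**3 - 18*u**2 + 24*u = 0, which factors as 3*u*(u - 4)*(u - 2) = 0. The curves meet at u = 0, 2, 4.
On [0, 2], v = 3*u**3 - 18*u**2 + 20*u - 2 is on top; that piece has area ∫[0,2] (3*u**3 - 18*u**2 + 24*u) du = 12.
On [2, 4], v = -4*u - 2 is on top; that piece has area ∫[2,4] (-(3*u**3 - 18*u**2 + 24*u)) du = 12.
Total enclosed area = 12 + 12 = 24.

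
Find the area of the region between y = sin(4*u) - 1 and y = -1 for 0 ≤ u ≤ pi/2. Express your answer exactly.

1

The difference (sin(4*u) - 1) - (-1) = sin(4*u) changes sign at u = pi/4 inside [0, pi/2], so split the integral there.
∫[0,pi/4] (sin(4*u)) du = 1/2.
∫[pi/4,pi/2] (sin(4*u)) du = -1/2; the area of that piece is 1/2.
Total area = 1/2 + 1/2 = 1.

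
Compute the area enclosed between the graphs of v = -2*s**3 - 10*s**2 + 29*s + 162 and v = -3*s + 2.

Set the curves equal: -2*s**3 - 10*s**2 + 29*s + 162 = -3*s + 2, so -2*s**3 - 10*s**2 + 32*s + 160 = 0, which factors as -2*(s - 4)*(s + 4)*(s + 5) = 0. The curves meet at s = -5, -4, 4.
On [-5, -4], v = -3*s + 2 is on top; that piece has area ∫[-5,-4] (-(-2*s**3 - 10*s**2 + 32*s + 160)) ds = 17/6.
On [-4, 4], v = -2*s**3 - 10*s**2 + 29*s + 162 is on top; that piece has area ∫[-4,4] (-2*s**3 - 10*s**2 + 32*s + 160) ds = 2560/3.
Total enclosed area = 17/6 + 2560/3 = 5137/6.

5137/6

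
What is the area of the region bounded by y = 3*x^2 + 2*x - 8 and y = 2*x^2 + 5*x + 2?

Set the curves equal: 3*x^2 + 2*x - 8 = 2*x^2 + 5*x + 2, so x^2 - 3*x - 10 = 0, which factors as (x - 5)*(x + 2) = 0. The curves meet at x = -2, 5.
On [-2, 5], y = 2*x^2 + 5*x + 2 is on top; that piece has area ∫[-2,5] (-(x^2 - 3*x - 10)) dx = 343/6.

343/6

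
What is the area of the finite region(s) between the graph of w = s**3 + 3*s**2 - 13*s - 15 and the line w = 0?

128

The curve meets the s-axis where s**3 + 3*s**2 - 13*s - 15 = 0, i.e. (s - 3)*(s + 1)*(s + 5) = 0, at s = -5, -1, 3.
On [-5, -1] the curve lies above the axis; ∫[-5,-1] (s**3 + 3*s**2 - 13*s - 15) ds = 64, giving area 64.
On [-1, 3] the curve lies below the axis; ∫[-1,3] (s**3 + 3*s**2 - 13*s - 15) ds = -64, giving area 64.
Total area = 64 + 64 = 128.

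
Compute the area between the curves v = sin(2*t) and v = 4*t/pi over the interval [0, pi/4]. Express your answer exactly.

On [0, pi/4], (sin(2*t)) - (4*t/pi) = -4*t/pi + sin(2*t) is ≥ 0 throughout, so the area is a single integral of |-4*t/pi + sin(2*t)|.
∫[0,pi/4] (-4*t/pi + sin(2*t)) dt = 1/2 - pi/8.

1/2 - pi/8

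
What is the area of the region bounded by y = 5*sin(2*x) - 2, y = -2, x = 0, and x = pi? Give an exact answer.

The difference (5*sin(2*x) - 2) - (-2) = 5*sin(2*x) changes sign at x = pi/2 inside [0, pi], so split the integral there.
∫[0,pi/2] (5*sin(2*x)) dx = 5.
∫[pi/2,pi] (5*sin(2*x)) dx = -5; the area of that piece is 5.
Total area = 5 + 5 = 10.

10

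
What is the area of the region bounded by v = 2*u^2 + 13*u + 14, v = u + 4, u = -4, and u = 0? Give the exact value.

The difference (2*u^2 + 13*u + 14) - (u + 4) = 2*u^2 + 12*u + 10 changes sign at u = -1 inside [-4, 0], so split the integral there.
∫[-4,-1] (2*u^2 + 12*u + 10) du = -18; the area of that piece is 18.
∫[-1,0] (2*u^2 + 12*u + 10) du = 14/3.
Total area = 18 + 14/3 = 68/3.

68/3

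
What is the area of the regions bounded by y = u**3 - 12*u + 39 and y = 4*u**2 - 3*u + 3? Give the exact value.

1741/12

Set the curves equal: u**3 - 12*u + 39 = 4*u**2 - 3*u + 3, so u**3 - 4*u**2 - 9*u + 36 = 0, which factors as (u - 4)*(u - 3)*(u + 3) = 0. The curves meet at u = -3, 3, 4.
On [-3, 3], y = u**3 - 12*u + 39 is on top; that piece has area ∫[-3,3] (u**3 - 4*u**2 - 9*u + 36) du = 144.
On [3, 4], y = 4*u**2 - 3*u + 3 is on top; that piece has area ∫[3,4] (-(u**3 - 4*u**2 - 9*u + 36)) du = 13/12.
Total enclosed area = 144 + 13/12 = 1741/12.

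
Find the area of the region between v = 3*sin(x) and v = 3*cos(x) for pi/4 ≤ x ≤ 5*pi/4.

On [pi/4, 5*pi/4], (3*sin(x)) - (3*cos(x)) = 3*sin(x) - 3*cos(x) is ≥ 0 throughout, so the area is a single integral of |3*sin(x) - 3*cos(x)|.
∫[pi/4,5*pi/4] (3*sin(x) - 3*cos(x)) dx = 6*sqrt(2).

6*sqrt(2)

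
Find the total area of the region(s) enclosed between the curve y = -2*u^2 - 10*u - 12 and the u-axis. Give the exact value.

1/3

The curve meets the u-axis where -2*u^2 - 10*u - 12 = 0, i.e. -2*(u + 2)*(u + 3) = 0, at u = -3, -2.
On [-3, -2] the curve lies above the axis; ∫[-3,-2] (-2*u^2 - 10*u - 12) du = 1/3, giving area 1/3.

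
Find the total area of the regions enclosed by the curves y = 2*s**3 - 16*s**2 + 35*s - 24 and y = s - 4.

71/3

Set the curves equal: 2*s**3 - 16*s**2 + 35*s - 24 = s - 4, so 2*s**3 - 16*s**2 + 34*s - 20 = 0, which factors as 2*(s - 5)*(s - 2)*(s - 1) = 0. The curves meet at s = 1, 2, 5.
On [1, 2], y = 2*s**3 - 16*s**2 + 35*s - 24 is on top; that piece has area ∫[1,2] (2*s**3 - 16*s**2 + 34*s - 20) ds = 7/6.
On [2, 5], y = s - 4 is on top; that piece has area ∫[2,5] (-(2*s**3 - 16*s**2 + 34*s - 20)) ds = 45/2.
Total enclosed area = 7/6 + 45/2 = 71/3.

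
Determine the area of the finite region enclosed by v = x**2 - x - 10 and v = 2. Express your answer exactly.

Set the curves equal: x**2 - x - 10 = 2, so x**2 - x - 12 = 0, which factors as (x - 4)*(x + 3) = 0. The curves meet at x = -3, 4.
On [-3, 4], v = 2 is on top; that piece has area ∫[-3,4] (-(x**2 - x - 12)) dx = 343/6.

343/6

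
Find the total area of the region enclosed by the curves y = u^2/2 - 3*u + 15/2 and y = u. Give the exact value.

2/3

Set the curves equal: u^2/2 - 3*u + 15/2 = u, so u^2/2 - 4*u + 15/2 = 0, which factors as (u - 5)*(u - 3)/2 = 0. The curves meet at u = 3, 5.
On [3, 5], y = u is on top; that piece has area ∫[3,5] (-(u^2/2 - 4*u + 15/2)) du = 2/3.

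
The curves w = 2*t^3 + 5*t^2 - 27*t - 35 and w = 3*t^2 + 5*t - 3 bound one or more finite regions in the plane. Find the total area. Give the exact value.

863/3

Set the curves equal: 2*t^3 + 5*t^2 - 27*t - 35 = 3*t^2 + 5*t - 3, so 2*t^3 + 2*t^2 - 32*t - 32 = 0, which factors as 2*(t - 4)*(t + 1)*(t + 4) = 0. The curves meet at t = -4, -1, 4.
On [-4, -1], w = 2*t^3 + 5*t^2 - 27*t - 35 is on top; that piece has area ∫[-4,-1] (2*t^3 + 2*t^2 - 32*t - 32) dt = 117/2.
On [-1, 4], w = 3*t^2 + 5*t - 3 is on top; that piece has area ∫[-1,4] (-(2*t^3 + 2*t^2 - 32*t - 32)) dt = 1375/6.
Total enclosed area = 117/2 + 1375/6 = 863/3.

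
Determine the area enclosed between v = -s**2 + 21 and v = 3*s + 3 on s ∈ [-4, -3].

On [-4, -3], (-s**2 + 21) - (3*s + 3) = -s**2 - 3*s + 18 is ≥ 0 throughout, so the area is a single integral of |-s**2 - 3*s + 18|.
∫[-4,-3] (-s**2 - 3*s + 18) ds = 97/6.

97/6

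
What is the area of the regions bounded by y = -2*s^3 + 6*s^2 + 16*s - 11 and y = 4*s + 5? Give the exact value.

Set the curves equal: -2*s^3 + 6*s^2 + 16*s - 11 = 4*s + 5, so -2*s^3 + 6*s^2 + 12*s - 16 = 0, which factors as -2*(s - 4)*(s - 1)*(s + 2) = 0. The curves meet at s = -2, 1, 4.
On [-2, 1], y = 4*s + 5 is on top; that piece has area ∫[-2,1] (-(-2*s^3 + 6*s^2 + 12*s - 16)) ds = 81/2.
On [1, 4], y = -2*s^3 + 6*s^2 + 16*s - 11 is on top; that piece has area ∫[1,4] (-2*s^3 + 6*s^2 + 12*s - 16) ds = 81/2.
Total enclosed area = 81/2 + 81/2 = 81.

81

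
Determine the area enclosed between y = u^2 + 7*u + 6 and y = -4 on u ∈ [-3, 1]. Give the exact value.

71/3

The difference (u^2 + 7*u + 6) - (-4) = u^2 + 7*u + 10 changes sign at u = -2 inside [-3, 1], so split the integral there.
∫[-3,-2] (u^2 + 7*u + 10) du = -7/6; the area of that piece is 7/6.
∫[-2,1] (u^2 + 7*u + 10) du = 45/2.
Total area = 7/6 + 45/2 = 71/3.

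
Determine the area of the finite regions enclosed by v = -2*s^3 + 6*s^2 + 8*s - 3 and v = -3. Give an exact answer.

131/2

Set the curves equal: -2*s^3 + 6*s^2 + 8*s - 3 = -3, so -2*s^3 + 6*s^2 + 8*s = 0, which factors as -2*s*(s - 4)*(s + 1) = 0. The curves meet at s = -1, 0, 4.
On [-1, 0], v = -3 is on top; that piece has area ∫[-1,0] (-(-2*s^3 + 6*s^2 + 8*s)) ds = 3/2.
On [0, 4], v = -2*s^3 + 6*s^2 + 8*s - 3 is on top; that piece has area ∫[0,4] (-2*s^3 + 6*s^2 + 8*s) ds = 64.
Total enclosed area = 3/2 + 64 = 131/2.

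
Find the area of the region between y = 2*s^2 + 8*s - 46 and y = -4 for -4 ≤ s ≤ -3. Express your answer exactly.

On [-4, -3], (2*s^2 + 8*s - 46) - (-4) = 2*s^2 + 8*s - 42 is ≤ 0 throughout, so the area is a single integral of |2*s^2 + 8*s - 42|.
∫[-4,-3] (2*s^2 + 8*s - 42) ds = -136/3; the area of that piece is 136/3.

136/3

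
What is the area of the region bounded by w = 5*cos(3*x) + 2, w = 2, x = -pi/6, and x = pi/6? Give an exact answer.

On [-pi/6, pi/6], (5*cos(3*x) + 2) - (2) = 5*cos(3*x) is ≥ 0 throughout, so the area is a single integral of |5*cos(3*x)|.
∫[-pi/6,pi/6] (5*cos(3*x)) dx = 10/3.

10/3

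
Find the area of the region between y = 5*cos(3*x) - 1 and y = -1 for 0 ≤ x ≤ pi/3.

The difference (5*cos(3*x) - 1) - (-1) = 5*cos(3*x) changes sign at x = pi/6 inside [0, pi/3], so split the integral there.
∫[0,pi/6] (5*cos(3*x)) dx = 5/3.
∫[pi/6,pi/3] (5*cos(3*x)) dx = -5/3; the area of that piece is 5/3.
Total area = 5/3 + 5/3 = 10/3.

10/3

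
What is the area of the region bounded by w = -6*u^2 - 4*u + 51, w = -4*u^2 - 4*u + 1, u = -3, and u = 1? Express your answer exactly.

On [-3, 1], (-6*u^2 - 4*u + 51) - (-4*u^2 - 4*u + 1) = -2*u^2 + 50 is ≥ 0 throughout, so the area is a single integral of |-2*u^2 + 50|.
∫[-3,1] (-2*u^2 + 50) du = 544/3.

544/3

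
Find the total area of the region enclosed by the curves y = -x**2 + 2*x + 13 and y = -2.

256/3

Set the curves equal: -x**2 + 2*x + 13 = -2, so -x**2 + 2*x + 15 = 0, which factors as -(x - 5)*(x + 3) = 0. The curves meet at x = -3, 5.
On [-3, 5], y = -x**2 + 2*x + 13 is on top; that piece has area ∫[-3,5] (-x**2 + 2*x + 15) dx = 256/3.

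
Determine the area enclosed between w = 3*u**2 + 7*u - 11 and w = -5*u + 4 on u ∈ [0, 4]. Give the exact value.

116

The difference (3*u**2 + 7*u - 11) - (-5*u + 4) = 3*u**2 + 12*u - 15 changes sign at u = 1 inside [0, 4], so split the integral there.
∫[0,1] (3*u**2 + 12*u - 15) du = -8; the area of that piece is 8.
∫[1,4] (3*u**2 + 12*u - 15) du = 108.
Total area = 8 + 108 = 116.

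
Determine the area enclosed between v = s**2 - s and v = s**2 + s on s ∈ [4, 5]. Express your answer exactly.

9

On [4, 5], (s**2 - s) - (s**2 + s) = -2*s is ≤ 0 throughout, so the area is a single integral of |-2*s|.
∫[4,5] (-2*s) ds = -9; the area of that piece is 9.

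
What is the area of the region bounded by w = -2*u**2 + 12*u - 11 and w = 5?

Set the curves equal: -2*u**2 + 12*u - 11 = 5, so -2*u**2 + 12*u - 16 = 0, which factors as -2*(u - 4)*(u - 2) = 0. The curves meet at u = 2, 4.
On [2, 4], w = -2*u**2 + 12*u - 11 is on top; that piece has area ∫[2,4] (-2*u**2 + 12*u - 16) du = 8/3.

8/3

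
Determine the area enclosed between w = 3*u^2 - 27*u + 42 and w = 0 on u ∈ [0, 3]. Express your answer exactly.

89/2

The difference (3*u^2 - 27*u + 42) - (0) = 3*u^2 - 27*u + 42 changes sign at u = 2 inside [0, 3], so split the integral there.
∫[0,2] (3*u^2 - 27*u + 42) du = 38.
∫[2,3] (3*u^2 - 27*u + 42) du = -13/2; the area of that piece is 13/2.
Total area = 38 + 13/2 = 89/2.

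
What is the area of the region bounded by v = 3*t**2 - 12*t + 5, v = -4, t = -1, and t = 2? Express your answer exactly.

The difference (3*t**2 - 12*t + 5) - (-4) = 3*t**2 - 12*t + 9 changes sign at t = 1 inside [-1, 2], so split the integral there.
∫[-1,1] (3*t**2 - 12*t + 9) dt = 20.
∫[1,2] (3*t**2 - 12*t + 9) dt = -2; the area of that piece is 2.
Total area = 20 + 2 = 22.

22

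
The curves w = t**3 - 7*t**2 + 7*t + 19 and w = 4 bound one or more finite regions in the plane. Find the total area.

148/3

Set the curves equal: t**3 - 7*t**2 + 7*t + 19 = 4, so t**3 - 7*t**2 + 7*t + 15 = 0, which factors as (t - 5)*(t - 3)*(t + 1) = 0. The curves meet at t = -1, 3, 5.
On [-1, 3], w = t**3 - 7*t**2 + 7*t + 19 is on top; that piece has area ∫[-1,3] (t**3 - 7*t**2 + 7*t + 15) dt = 128/3.
On [3, 5], w = 4 is on top; that piece has area ∫[3,5] (-(t**3 - 7*t**2 + 7*t + 15)) dt = 20/3.
Total enclosed area = 128/3 + 20/3 = 148/3.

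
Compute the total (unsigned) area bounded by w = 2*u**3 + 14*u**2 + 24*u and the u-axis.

71/3

The curve meets the u-axis where 2*u**3 + 14*u**2 + 24*u = 0, i.e. 2*u*(u + 3)*(u + 4) = 0, at u = -4, -3, 0.
On [-4, -3] the curve lies above the axis; ∫[-4,-3] (2*u**3 + 14*u**2 + 24*u) du = 7/6, giving area 7/6.
On [-3, 0] the curve lies below the axis; ∫[-3,0] (2*u**3 + 14*u**2 + 24*u) du = -45/2, giving area 45/2.
Total area = 7/6 + 45/2 = 71/3.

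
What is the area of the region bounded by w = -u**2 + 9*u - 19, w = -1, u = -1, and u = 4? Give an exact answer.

93/2

The difference (-u**2 + 9*u - 19) - (-1) = -u**2 + 9*u - 18 changes sign at u = 3 inside [-1, 4], so split the integral there.
∫[-1,3] (-u**2 + 9*u - 18) du = -136/3; the area of that piece is 136/3.
∫[3,4] (-u**2 + 9*u - 18) du = 7/6.
Total area = 136/3 + 7/6 = 93/2.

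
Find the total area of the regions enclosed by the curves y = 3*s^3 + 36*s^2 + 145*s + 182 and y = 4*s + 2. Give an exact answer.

Set the curves equal: 3*s^3 + 36*s^2 + 145*s + 182 = 4*s + 2, so 3*s^3 + 36*s^2 + 141*s + 180 = 0, which factors as 3*(s + 3)*(s + 4)*(s + 5) = 0. The curves meet at s = -5, -4, -3.
On [-5, -4], y = 3*s^3 + 36*s^2 + 145*s + 182 is on top; that piece has area ∫[-5,-4] (3*s^3 + 36*s^2 + 141*s + 180) ds = 3/4.
On [-4, -3], y = 4*s + 2 is on top; that piece has area ∫[-4,-3] (-(3*s^3 + 36*s^2 + 141*s + 180)) ds = 3/4.
Total enclosed area = 3/4 + 3/4 = 3/2.

3/2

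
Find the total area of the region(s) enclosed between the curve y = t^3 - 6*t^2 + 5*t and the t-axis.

131/4

The curve meets the t-axis where t^3 - 6*t^2 + 5*t = 0, i.e. t*(t - 5)*(t - 1) = 0, at t = 0, 1, 5.
On [0, 1] the curve lies above the axis; ∫[0,1] (t^3 - 6*t^2 + 5*t) dt = 3/4, giving area 3/4.
On [1, 5] the curve lies below the axis; ∫[1,5] (t^3 - 6*t^2 + 5*t) dt = -32, giving area 32.
Total area = 3/4 + 32 = 131/4.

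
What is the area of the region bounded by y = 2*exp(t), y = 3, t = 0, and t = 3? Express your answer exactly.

The difference (2*exp(t)) - (3) = 2*exp(t) - 3 changes sign at t = log(3/2) inside [0, 3], so split the integral there.
∫[0,log(3/2)] (2*exp(t) - 3) dt = log(8/27) + 1; the area of that piece is -1 + log(27/8).
∫[log(3/2),3] (2*exp(t) - 3) dt = -12 - 3*log(2) + 3*log(3) + 2*exp(3).
Total area = (-1 + log(27/8)) + (-12 - 3*log(2) + 3*log(3) + 2*exp(3)) = -13 - 6*log(2) + 6*log(3) + 2*exp(3).

-13 - 6*log(2) + 6*log(3) + 2*exp(3)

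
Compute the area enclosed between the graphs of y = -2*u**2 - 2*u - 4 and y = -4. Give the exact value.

1/3

Set the curves equal: -2*u**2 - 2*u - 4 = -4, so -2*u**2 - 2*u = 0, which factors as -2*u*(u + 1) = 0. The curves meet at u = -1, 0.
On [-1, 0], y = -2*u**2 - 2*u - 4 is on top; that piece has area ∫[-1,0] (-2*u**2 - 2*u) du = 1/3.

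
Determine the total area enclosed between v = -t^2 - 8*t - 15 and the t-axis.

The curve meets the t-axis where -t^2 - 8*t - 15 = 0, i.e. -(t + 3)*(t + 5) = 0, at t = -5, -3.
On [-5, -3] the curve lies above the axis; ∫[-5,-3] (-t^2 - 8*t - 15) dt = 4/3, giving area 4/3.

4/3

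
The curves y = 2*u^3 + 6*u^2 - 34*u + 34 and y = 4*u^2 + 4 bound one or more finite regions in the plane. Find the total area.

Set the curves equal: 2*u^3 + 6*u^2 - 34*u + 34 = 4*u^2 + 4, so 2*u^3 + 2*u^2 - 34*u + 30 = 0, which factors as 2*(u - 3)*(u - 1)*(u + 5) = 0. The curves meet at u = -5, 1, 3.
On [-5, 1], y = 2*u^3 + 6*u^2 - 34*u + 34 is on top; that piece has area ∫[-5,1] (2*u^3 + 2*u^2 - 34*u + 30) du = 360.
On [1, 3], y = 4*u^2 + 4 is on top; that piece has area ∫[1,3] (-(2*u^3 + 2*u^2 - 34*u + 30)) du = 56/3.
Total enclosed area = 360 + 56/3 = 1136/3.

1136/3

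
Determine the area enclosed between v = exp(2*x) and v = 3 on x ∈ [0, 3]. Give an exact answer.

-23/2 + 3*log(3) + exp(6)/2

The difference (exp(2*x)) - (3) = exp(2*x) - 3 changes sign at x = log(3)/2 inside [0, 3], so split the integral there.
∫[0,log(3)/2] (exp(2*x) - 3) dx = 1 - 3*log(3)/2; the area of that piece is -1 + 3*log(3)/2.
∫[log(3)/2,3] (exp(2*x) - 3) dx = -21/2 + 3*log(3)/2 + exp(6)/2.
Total area = (-1 + 3*log(3)/2) + (-21/2 + 3*log(3)/2 + exp(6)/2) = -23/2 + 3*log(3) + exp(6)/2.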